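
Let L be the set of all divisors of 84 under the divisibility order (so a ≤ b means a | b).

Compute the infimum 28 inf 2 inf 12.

In the divisibility order, the meet is the greatest common divisor: gcd(28, 2, 12) = 2.

2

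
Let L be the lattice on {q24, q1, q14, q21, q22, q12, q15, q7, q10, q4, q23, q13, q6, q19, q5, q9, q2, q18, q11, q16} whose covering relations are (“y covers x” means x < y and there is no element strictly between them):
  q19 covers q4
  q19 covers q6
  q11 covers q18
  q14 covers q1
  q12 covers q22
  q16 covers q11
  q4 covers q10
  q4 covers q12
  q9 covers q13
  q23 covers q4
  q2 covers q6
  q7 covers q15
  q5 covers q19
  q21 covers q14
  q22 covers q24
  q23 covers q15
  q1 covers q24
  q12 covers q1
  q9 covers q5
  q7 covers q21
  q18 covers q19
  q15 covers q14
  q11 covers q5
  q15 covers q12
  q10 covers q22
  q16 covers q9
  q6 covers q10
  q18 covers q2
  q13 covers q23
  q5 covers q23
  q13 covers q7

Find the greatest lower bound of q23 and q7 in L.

q15

Common lower bounds of {q23, q7}: q1, q12, q14, q15, q22, q24.
The greatest among these is q15.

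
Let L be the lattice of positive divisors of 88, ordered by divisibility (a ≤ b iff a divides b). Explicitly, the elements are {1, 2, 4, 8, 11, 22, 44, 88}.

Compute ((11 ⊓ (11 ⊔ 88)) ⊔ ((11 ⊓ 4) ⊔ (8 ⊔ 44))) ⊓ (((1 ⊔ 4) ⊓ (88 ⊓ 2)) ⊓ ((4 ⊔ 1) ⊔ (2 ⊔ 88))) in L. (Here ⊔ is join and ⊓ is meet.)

2

11 ∨ 88 = 88
11 ∧ 88 = 11
11 ∧ 4 = 1
8 ∨ 44 = 88
1 ∨ 88 = 88
11 ∨ 88 = 88
1 ∨ 4 = 4
88 ∧ 2 = 2
4 ∧ 2 = 2
4 ∨ 1 = 4
2 ∨ 88 = 88
4 ∨ 88 = 88
2 ∧ 88 = 2
88 ∧ 2 = 2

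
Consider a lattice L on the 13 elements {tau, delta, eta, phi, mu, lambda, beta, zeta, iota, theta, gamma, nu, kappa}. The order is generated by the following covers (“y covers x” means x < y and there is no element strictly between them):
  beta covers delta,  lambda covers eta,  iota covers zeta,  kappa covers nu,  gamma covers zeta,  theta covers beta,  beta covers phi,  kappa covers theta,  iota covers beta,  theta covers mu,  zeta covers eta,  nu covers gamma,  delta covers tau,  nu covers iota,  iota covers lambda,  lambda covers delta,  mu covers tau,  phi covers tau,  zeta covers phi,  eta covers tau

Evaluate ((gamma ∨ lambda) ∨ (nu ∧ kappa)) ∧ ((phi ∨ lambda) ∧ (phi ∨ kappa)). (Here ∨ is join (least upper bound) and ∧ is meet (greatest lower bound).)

gamma ∨ lambda = nu
nu ∧ kappa = nu
nu ∨ nu = nu
phi ∨ lambda = iota
phi ∨ kappa = kappa
iota ∧ kappa = iota
nu ∧ iota = iota

iota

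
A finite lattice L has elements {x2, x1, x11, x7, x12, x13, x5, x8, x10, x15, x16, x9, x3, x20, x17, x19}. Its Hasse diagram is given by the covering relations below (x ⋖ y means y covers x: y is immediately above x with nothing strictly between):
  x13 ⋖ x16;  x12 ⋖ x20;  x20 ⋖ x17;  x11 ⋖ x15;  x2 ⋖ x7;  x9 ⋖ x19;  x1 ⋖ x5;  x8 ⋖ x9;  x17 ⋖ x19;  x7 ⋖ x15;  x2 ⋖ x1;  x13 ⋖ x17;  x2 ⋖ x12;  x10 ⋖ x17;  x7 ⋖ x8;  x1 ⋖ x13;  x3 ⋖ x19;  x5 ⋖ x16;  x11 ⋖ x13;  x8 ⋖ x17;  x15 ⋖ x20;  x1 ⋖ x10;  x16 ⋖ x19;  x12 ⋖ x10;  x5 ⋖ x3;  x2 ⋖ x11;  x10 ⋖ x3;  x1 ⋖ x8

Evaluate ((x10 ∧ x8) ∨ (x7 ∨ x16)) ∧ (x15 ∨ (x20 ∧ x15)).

x10 ∧ x8 = x1
x7 ∨ x16 = x19
x1 ∨ x19 = x19
x20 ∧ x15 = x15
x15 ∨ x15 = x15
x19 ∧ x15 = x15

x15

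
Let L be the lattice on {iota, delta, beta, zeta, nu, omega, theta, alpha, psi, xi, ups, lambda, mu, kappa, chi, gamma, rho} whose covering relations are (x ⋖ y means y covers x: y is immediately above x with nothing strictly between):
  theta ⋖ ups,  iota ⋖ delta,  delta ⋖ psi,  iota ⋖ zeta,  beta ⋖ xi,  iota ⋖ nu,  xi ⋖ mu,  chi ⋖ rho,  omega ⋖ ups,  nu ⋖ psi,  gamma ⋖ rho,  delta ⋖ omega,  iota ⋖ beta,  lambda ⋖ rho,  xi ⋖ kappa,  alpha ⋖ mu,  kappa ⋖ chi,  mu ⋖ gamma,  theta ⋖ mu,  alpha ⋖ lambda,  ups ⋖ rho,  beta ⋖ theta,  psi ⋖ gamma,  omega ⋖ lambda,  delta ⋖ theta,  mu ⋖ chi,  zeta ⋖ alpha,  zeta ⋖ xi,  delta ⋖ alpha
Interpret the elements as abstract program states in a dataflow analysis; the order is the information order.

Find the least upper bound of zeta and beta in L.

xi

Common upper bounds of {zeta, beta}: chi, gamma, kappa, mu, rho, xi.
The least among these is xi.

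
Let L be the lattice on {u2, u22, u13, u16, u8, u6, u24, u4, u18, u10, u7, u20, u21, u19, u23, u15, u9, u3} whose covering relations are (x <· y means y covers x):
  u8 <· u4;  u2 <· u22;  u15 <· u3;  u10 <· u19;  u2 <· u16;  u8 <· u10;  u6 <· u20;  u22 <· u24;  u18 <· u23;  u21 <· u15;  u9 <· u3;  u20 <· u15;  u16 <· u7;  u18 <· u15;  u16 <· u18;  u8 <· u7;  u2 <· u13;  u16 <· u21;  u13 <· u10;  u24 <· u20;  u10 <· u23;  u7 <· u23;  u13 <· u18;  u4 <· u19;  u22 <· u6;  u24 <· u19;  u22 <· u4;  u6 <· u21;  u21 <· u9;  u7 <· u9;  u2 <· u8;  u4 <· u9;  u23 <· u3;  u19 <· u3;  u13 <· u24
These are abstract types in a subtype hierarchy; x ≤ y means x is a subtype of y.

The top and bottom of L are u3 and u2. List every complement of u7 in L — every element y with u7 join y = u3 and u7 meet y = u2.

Need y with u7 ∨ y = u3 and u7 ∧ y = u2.
Checking each element gives: u20, u24.

u20, u24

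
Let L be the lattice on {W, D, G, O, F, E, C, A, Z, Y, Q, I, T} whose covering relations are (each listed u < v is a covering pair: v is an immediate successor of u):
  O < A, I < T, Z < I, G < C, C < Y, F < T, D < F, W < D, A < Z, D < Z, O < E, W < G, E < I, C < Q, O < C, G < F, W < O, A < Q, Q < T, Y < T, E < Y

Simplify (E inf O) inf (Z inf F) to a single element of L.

E ∧ O = O
Z ∧ F = D
O ∧ D = W

W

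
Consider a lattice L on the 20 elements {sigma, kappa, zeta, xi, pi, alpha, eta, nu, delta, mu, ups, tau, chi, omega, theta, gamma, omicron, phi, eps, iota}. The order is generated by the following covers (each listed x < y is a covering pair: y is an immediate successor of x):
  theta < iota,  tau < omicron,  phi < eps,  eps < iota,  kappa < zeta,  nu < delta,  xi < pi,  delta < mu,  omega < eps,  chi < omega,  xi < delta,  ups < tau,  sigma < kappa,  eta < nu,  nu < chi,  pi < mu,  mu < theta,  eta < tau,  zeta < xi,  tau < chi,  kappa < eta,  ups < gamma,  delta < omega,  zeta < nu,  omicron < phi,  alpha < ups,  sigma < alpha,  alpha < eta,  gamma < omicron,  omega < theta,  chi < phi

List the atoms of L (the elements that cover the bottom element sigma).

alpha, kappa

The atoms are exactly the elements that cover sigma: alpha, kappa.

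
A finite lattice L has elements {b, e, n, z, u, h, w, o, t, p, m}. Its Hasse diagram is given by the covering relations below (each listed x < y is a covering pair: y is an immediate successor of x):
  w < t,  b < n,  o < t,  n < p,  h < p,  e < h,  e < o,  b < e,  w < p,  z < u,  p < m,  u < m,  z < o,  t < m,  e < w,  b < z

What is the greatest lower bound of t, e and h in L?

Common lower bounds of {t, e, h}: b, e.
The greatest among these is e.

e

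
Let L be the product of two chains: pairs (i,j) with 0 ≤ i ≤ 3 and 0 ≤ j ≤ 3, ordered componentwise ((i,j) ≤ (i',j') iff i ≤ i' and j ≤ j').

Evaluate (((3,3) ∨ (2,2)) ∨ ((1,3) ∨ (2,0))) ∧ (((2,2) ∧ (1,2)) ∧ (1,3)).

(3,3) ∨ (2,2) = (3,3)
(1,3) ∨ (2,0) = (2,3)
(3,3) ∨ (2,3) = (3,3)
(2,2) ∧ (1,2) = (1,2)
(1,2) ∧ (1,3) = (1,2)
(3,3) ∧ (1,2) = (1,2)

(1,2)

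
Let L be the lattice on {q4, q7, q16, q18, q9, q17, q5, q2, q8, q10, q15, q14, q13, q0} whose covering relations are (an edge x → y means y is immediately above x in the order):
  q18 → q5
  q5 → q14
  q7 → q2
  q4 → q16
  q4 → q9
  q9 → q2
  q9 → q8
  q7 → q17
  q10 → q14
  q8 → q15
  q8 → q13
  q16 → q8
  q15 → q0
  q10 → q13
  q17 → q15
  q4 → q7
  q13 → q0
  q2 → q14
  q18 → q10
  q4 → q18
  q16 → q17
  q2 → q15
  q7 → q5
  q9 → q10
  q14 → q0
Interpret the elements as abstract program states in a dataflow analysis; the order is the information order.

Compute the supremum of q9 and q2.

q2

Common upper bounds of {q9, q2}: q0, q14, q15, q2.
The least among these is q2.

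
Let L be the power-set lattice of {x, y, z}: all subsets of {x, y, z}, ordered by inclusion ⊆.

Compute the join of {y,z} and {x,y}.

Under ⊆, join is union: {y,z} ∪ {x,y} = {x,y,z}.

{x,y,z}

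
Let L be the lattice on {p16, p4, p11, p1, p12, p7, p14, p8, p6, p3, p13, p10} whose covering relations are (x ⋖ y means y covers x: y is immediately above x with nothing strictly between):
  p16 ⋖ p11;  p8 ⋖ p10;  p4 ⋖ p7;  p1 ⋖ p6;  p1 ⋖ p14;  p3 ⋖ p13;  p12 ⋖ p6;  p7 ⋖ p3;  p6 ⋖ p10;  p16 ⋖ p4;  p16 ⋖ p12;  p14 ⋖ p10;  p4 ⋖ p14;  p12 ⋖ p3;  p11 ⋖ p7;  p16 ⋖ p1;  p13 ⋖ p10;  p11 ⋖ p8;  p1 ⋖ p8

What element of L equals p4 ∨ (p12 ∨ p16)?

p12 ∨ p16 = p12
p4 ∨ p12 = p3

p3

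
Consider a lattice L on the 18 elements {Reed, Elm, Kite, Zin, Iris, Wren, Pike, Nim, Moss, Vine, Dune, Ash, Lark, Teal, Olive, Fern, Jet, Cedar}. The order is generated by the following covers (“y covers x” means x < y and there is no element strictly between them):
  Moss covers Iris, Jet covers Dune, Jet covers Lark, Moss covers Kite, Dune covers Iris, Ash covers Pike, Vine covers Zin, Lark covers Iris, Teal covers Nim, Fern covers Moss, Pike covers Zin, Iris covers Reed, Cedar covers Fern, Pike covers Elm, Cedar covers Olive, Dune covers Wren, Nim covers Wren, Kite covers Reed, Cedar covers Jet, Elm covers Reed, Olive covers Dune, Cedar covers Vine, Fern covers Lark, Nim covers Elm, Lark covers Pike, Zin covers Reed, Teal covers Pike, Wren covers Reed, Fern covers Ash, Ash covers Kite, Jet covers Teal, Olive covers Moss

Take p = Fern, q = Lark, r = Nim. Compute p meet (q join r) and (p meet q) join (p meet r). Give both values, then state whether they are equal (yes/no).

Lark; Lark; yes

q join r = Jet, so p meet (q join r) = Fern meet Jet = Lark.
p meet q = Lark and p meet r = Elm, so (p meet q) join (p meet r) = Lark join Elm = Lark.
Equal: yes.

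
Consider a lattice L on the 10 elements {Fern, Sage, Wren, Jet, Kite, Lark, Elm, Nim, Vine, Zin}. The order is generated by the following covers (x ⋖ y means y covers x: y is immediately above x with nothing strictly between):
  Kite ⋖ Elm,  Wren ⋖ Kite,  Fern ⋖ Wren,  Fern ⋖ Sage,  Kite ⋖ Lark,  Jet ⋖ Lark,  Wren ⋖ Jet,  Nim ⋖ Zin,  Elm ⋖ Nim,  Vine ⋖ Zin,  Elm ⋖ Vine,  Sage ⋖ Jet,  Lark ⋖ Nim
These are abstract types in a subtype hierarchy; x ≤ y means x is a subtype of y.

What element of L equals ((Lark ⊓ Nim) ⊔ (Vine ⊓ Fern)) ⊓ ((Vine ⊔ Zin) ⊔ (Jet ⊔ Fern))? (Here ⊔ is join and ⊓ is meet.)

Lark

Lark ∧ Nim = Lark
Vine ∧ Fern = Fern
Lark ∨ Fern = Lark
Vine ∨ Zin = Zin
Jet ∨ Fern = Jet
Zin ∨ Jet = Zin
Lark ∧ Zin = Lark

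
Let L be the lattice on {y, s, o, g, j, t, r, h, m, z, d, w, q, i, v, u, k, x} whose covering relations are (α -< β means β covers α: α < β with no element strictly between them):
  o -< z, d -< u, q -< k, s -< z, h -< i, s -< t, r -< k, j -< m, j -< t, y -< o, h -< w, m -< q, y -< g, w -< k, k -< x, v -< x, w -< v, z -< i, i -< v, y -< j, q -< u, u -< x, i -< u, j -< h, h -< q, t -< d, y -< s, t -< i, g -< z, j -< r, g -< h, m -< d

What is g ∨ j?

Common upper bounds of {g, j}: h, i, k, q, u, v, w, x.
The least among these is h.

h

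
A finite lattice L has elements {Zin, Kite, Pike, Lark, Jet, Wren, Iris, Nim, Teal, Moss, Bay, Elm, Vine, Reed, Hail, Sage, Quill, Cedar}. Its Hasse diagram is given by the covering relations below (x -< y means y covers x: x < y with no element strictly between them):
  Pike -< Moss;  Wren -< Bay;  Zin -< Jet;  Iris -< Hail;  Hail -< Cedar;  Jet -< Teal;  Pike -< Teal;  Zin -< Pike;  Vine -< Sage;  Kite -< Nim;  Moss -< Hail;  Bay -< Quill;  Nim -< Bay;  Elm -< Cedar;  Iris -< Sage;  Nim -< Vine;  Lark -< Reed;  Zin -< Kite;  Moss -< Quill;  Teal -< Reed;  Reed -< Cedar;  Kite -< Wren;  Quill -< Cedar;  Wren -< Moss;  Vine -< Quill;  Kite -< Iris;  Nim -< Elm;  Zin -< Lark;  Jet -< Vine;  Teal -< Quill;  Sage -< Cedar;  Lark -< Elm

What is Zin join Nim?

Common upper bounds of {Zin, Nim}: Bay, Cedar, Elm, Nim, Quill, Sage, Vine.
The least among these is Nim.

Nim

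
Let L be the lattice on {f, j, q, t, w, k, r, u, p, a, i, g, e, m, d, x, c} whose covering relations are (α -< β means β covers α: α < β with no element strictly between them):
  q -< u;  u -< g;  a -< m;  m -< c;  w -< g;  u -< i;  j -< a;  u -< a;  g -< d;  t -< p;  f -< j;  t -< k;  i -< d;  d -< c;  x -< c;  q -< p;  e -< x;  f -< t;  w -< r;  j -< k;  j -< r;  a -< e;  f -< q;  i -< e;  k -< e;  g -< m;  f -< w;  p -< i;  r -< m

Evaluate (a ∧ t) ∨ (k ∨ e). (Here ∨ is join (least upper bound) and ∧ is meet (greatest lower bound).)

a ∧ t = f
k ∨ e = e
f ∨ e = e

e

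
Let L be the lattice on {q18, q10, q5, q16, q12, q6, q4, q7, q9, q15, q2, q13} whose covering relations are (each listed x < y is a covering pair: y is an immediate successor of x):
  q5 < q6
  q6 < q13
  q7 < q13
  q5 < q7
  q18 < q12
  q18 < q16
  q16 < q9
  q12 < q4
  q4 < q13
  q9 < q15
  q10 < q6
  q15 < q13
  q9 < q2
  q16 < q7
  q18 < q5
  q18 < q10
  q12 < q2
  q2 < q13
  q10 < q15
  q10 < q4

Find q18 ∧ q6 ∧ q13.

q18

Common lower bounds of {q18, q6, q13}: q18.
The greatest among these is q18.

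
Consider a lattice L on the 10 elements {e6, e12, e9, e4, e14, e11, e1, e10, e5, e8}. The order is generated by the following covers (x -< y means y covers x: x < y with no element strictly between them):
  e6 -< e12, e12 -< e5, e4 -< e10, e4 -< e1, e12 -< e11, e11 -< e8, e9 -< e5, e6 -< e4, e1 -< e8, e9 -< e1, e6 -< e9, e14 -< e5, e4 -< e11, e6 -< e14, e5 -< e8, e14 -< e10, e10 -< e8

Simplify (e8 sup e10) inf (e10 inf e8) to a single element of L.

e10

e8 ∨ e10 = e8
e10 ∧ e8 = e10
e8 ∧ e10 = e10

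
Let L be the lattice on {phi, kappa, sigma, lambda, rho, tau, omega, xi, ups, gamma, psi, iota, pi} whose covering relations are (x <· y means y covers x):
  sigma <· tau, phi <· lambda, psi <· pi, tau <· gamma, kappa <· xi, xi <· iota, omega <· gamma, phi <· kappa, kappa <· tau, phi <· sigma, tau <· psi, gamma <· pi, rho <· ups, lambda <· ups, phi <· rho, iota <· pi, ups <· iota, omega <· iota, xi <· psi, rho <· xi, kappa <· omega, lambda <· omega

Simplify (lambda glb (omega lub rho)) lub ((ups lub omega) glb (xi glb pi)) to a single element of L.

omega ∨ rho = iota
lambda ∧ iota = lambda
ups ∨ omega = iota
xi ∧ pi = xi
iota ∧ xi = xi
lambda ∨ xi = iota

iota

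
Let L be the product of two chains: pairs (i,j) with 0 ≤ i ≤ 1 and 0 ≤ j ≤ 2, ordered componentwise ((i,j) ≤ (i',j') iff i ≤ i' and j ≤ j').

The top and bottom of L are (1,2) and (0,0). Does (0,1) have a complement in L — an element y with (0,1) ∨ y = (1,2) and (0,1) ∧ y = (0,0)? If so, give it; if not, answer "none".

none

For every candidate y, either (0,1) ∨ y ≠ (1,2) or (0,1) ∧ y ≠ (0,0); no complement exists.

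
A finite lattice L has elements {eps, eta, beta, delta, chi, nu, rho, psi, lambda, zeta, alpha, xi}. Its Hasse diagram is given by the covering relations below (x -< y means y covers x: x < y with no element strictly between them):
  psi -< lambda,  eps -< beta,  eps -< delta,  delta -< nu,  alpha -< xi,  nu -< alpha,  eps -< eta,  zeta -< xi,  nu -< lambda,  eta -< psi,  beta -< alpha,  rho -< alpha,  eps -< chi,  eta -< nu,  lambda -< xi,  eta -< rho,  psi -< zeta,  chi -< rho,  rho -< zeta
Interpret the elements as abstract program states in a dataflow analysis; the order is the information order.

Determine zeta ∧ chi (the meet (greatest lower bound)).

Common lower bounds of {zeta, chi}: chi, eps.
The greatest among these is chi.

chi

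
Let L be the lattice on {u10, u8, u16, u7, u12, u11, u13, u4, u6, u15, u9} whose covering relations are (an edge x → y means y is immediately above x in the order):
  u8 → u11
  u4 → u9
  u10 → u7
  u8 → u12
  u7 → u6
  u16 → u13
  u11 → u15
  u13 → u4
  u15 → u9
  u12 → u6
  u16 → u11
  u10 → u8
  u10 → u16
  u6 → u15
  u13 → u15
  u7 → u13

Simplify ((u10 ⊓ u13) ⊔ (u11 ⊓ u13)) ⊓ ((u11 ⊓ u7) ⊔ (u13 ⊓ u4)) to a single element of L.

u16

u10 ∧ u13 = u10
u11 ∧ u13 = u16
u10 ∨ u16 = u16
u11 ∧ u7 = u10
u13 ∧ u4 = u13
u10 ∨ u13 = u13
u16 ∧ u13 = u16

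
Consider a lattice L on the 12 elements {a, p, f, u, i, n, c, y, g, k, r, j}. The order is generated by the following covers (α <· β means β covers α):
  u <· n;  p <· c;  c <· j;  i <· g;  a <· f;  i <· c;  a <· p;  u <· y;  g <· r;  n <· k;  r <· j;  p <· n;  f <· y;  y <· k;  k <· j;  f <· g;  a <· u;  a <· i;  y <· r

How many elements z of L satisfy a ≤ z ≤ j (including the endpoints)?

The interval [a, j] = {a, c, f, g, i, j, k, n, p, r, u, y}, which has 12 elements.

12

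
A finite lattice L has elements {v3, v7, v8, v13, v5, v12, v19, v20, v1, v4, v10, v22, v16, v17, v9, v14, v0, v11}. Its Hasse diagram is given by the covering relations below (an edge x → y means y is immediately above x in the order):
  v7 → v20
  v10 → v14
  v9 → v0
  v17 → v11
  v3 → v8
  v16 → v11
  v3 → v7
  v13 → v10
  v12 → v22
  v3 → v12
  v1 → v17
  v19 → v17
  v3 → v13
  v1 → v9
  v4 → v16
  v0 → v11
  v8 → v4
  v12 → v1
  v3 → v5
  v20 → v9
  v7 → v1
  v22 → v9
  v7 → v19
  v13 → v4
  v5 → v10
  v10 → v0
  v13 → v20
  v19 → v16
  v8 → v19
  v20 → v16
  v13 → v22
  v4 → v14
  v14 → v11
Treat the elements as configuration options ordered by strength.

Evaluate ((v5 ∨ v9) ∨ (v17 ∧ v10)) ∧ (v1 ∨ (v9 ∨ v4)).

v5 ∨ v9 = v0
v17 ∧ v10 = v3
v0 ∨ v3 = v0
v9 ∨ v4 = v11
v1 ∨ v11 = v11
v0 ∧ v11 = v0

v0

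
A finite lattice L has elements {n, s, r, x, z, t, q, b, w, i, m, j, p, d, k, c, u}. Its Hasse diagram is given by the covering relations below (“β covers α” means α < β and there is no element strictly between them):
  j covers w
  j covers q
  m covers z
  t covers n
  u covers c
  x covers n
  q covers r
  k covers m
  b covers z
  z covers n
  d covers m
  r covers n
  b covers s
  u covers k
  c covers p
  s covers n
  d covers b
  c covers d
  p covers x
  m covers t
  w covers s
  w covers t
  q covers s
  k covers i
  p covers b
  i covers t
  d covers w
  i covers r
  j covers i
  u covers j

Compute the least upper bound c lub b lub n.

c

Common upper bounds of {c, b, n}: c, u.
The least among these is c.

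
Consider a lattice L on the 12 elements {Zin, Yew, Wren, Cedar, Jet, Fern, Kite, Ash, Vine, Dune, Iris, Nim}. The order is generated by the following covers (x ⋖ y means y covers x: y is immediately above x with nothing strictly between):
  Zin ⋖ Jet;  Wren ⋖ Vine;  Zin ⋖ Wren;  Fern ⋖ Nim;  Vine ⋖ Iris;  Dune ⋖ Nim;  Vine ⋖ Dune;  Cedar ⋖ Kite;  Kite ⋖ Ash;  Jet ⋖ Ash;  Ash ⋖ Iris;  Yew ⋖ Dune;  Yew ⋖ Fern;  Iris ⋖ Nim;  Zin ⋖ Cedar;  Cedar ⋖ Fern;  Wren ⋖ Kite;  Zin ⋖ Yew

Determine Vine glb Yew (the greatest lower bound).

Common lower bounds of {Vine, Yew}: Zin.
The greatest among these is Zin.

Zin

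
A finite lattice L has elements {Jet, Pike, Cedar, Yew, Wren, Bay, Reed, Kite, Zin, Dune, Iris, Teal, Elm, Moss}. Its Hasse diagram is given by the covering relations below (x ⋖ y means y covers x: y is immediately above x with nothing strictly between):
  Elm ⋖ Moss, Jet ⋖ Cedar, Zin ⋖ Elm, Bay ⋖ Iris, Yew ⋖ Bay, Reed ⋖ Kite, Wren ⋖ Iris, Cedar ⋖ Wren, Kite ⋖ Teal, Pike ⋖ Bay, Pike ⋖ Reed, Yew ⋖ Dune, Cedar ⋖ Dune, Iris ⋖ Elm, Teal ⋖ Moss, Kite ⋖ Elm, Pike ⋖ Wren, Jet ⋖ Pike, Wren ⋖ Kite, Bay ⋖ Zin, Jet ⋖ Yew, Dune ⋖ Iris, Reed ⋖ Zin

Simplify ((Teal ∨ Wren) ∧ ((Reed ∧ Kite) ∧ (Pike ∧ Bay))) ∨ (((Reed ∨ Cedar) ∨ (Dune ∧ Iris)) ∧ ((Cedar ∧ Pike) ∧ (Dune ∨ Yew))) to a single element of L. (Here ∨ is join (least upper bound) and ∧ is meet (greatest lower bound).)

Teal ∨ Wren = Teal
Reed ∧ Kite = Reed
Pike ∧ Bay = Pike
Reed ∧ Pike = Pike
Teal ∧ Pike = Pike
Reed ∨ Cedar = Kite
Dune ∧ Iris = Dune
Kite ∨ Dune = Elm
Cedar ∧ Pike = Jet
Dune ∨ Yew = Dune
Jet ∧ Dune = Jet
Elm ∧ Jet = Jet
Pike ∨ Jet = Pike

Pike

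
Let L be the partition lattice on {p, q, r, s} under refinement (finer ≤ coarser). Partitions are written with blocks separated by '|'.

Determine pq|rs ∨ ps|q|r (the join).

Common upper bounds of {pq|rs, ps|q|r}: pqrs.
The least among these is pqrs.

pqrs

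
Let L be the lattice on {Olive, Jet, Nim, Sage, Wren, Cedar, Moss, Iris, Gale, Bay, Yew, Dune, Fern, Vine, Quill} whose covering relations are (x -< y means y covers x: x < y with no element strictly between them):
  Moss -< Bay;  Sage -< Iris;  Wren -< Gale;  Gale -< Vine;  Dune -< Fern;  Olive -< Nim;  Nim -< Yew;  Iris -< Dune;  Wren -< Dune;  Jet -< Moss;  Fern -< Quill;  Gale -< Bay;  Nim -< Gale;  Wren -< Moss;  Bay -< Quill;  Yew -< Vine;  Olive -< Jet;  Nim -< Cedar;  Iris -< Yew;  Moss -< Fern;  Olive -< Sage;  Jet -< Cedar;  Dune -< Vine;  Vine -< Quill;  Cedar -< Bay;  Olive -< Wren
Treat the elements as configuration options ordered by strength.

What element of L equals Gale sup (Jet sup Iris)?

Jet ∨ Iris = Fern
Gale ∨ Fern = Quill

Quill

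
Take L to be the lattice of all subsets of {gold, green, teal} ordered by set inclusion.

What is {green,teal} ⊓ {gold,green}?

{green}

Under ⊆, meet is intersection: {green,teal} ∩ {gold,green} = {green}.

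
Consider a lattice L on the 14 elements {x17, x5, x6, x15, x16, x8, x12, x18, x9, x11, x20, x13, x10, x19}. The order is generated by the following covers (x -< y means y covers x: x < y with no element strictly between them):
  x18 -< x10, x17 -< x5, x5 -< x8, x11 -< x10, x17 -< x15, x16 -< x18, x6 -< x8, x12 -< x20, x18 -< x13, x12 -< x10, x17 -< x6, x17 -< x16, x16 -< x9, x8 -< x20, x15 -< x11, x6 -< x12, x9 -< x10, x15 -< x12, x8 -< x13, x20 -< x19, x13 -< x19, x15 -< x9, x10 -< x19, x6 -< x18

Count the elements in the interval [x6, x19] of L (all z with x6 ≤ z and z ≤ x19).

The interval [x6, x19] = {x10, x12, x13, x18, x19, x20, x6, x8}, which has 8 elements.

8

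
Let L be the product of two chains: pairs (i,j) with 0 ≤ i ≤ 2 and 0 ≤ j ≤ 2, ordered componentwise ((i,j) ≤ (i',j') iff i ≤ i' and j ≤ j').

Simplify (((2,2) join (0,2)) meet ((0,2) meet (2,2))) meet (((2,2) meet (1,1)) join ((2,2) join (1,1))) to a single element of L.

(2,2) ∨ (0,2) = (2,2)
(0,2) ∧ (2,2) = (0,2)
(2,2) ∧ (0,2) = (0,2)
(2,2) ∧ (1,1) = (1,1)
(2,2) ∨ (1,1) = (2,2)
(1,1) ∨ (2,2) = (2,2)
(0,2) ∧ (2,2) = (0,2)

(0,2)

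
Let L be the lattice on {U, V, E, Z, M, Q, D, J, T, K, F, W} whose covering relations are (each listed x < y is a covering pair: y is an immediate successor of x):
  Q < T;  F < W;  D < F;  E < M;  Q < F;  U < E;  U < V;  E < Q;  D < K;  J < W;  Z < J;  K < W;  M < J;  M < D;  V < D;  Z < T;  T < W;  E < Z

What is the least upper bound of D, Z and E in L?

Common upper bounds of {D, Z, E}: W.
The least among these is W.

W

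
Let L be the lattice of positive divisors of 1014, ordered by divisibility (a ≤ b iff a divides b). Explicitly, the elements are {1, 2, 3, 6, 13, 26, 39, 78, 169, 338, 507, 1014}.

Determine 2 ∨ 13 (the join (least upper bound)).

In the divisibility order, the join is the least common multiple: lcm(2, 13) = 26.

26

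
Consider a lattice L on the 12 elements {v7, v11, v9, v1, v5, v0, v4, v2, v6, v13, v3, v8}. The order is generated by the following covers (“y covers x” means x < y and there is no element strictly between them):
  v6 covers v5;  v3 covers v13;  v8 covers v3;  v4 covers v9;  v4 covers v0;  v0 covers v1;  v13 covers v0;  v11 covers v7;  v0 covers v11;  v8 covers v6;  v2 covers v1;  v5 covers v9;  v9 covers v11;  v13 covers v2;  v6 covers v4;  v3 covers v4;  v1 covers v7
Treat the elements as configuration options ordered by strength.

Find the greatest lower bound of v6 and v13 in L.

v0

Common lower bounds of {v6, v13}: v0, v1, v11, v7.
The greatest among these is v0.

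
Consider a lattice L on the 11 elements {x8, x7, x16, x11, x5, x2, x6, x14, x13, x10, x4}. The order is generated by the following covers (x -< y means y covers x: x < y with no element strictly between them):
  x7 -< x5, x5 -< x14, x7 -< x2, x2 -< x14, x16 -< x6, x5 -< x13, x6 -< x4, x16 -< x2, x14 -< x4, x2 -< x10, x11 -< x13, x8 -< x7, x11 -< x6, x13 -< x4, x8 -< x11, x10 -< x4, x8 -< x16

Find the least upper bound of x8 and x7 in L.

Common upper bounds of {x8, x7}: x10, x13, x14, x2, x4, x5, x7.
The least among these is x7.

x7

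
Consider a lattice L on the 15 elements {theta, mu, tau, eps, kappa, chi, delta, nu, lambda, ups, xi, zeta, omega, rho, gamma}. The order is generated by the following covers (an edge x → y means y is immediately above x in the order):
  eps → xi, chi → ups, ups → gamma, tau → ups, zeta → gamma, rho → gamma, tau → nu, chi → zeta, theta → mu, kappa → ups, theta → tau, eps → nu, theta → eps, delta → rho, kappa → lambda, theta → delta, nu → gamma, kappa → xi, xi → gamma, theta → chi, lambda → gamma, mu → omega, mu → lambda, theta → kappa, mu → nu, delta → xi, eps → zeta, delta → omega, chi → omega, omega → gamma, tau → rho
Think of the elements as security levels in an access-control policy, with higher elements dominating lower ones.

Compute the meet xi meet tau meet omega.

theta

Common lower bounds of {xi, tau, omega}: theta.
The greatest among these is theta.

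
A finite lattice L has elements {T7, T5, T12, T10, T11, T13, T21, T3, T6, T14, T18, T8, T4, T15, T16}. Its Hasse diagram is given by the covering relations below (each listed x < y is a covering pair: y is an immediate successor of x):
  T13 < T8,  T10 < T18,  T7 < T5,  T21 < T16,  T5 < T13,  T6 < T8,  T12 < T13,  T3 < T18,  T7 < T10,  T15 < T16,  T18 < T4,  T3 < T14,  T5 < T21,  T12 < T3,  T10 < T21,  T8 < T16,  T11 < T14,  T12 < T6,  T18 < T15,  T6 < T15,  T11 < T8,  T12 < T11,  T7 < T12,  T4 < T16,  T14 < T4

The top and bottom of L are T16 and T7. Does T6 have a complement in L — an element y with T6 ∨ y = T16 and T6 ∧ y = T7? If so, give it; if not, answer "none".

T21

Need y with T6 ∨ y = T16 and T6 ∧ y = T7.
Checking each element gives: T21.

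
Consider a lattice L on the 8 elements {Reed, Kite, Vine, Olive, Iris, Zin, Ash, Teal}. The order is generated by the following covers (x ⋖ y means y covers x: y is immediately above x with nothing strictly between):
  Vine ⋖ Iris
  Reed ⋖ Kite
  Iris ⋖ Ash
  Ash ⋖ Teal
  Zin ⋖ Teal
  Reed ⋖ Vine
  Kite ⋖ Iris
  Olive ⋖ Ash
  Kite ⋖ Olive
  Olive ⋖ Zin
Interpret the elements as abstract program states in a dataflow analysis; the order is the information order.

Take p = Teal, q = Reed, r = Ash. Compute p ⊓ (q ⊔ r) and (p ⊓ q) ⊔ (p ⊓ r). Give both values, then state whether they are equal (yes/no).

Ash; Ash; yes

q ⊔ r = Ash, so p ⊓ (q ⊔ r) = Teal ⊓ Ash = Ash.
p ⊓ q = Reed and p ⊓ r = Ash, so (p ⊓ q) ⊔ (p ⊓ r) = Reed ⊔ Ash = Ash.
Equal: yes.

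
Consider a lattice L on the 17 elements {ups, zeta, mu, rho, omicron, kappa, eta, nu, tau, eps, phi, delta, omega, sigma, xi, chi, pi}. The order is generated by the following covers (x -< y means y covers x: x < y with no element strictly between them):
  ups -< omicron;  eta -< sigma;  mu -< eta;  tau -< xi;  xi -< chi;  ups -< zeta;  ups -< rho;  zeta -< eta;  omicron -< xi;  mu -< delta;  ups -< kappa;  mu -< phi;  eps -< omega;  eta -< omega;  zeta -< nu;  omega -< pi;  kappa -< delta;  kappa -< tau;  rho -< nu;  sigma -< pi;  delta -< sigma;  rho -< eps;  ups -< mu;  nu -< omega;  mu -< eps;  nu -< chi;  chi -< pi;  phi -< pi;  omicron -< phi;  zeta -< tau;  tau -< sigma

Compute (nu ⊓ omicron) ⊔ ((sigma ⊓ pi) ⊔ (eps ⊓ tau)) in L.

nu ∧ omicron = ups
sigma ∧ pi = sigma
eps ∧ tau = ups
sigma ∨ ups = sigma
ups ∨ sigma = sigma

sigma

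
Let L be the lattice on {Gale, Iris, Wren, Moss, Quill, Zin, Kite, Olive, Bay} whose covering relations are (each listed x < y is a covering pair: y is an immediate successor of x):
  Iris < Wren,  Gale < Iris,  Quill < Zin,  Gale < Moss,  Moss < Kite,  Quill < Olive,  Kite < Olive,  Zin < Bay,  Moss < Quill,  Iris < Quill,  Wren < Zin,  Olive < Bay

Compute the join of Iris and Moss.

Common upper bounds of {Iris, Moss}: Bay, Olive, Quill, Zin.
The least among these is Quill.

Quill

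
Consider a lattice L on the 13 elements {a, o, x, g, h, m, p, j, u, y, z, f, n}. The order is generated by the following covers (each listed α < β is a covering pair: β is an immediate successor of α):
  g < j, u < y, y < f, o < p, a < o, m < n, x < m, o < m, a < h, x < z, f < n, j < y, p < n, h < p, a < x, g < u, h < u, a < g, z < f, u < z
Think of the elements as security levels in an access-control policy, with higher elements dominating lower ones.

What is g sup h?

u

Common upper bounds of {g, h}: f, n, u, y, z.
The least among these is u.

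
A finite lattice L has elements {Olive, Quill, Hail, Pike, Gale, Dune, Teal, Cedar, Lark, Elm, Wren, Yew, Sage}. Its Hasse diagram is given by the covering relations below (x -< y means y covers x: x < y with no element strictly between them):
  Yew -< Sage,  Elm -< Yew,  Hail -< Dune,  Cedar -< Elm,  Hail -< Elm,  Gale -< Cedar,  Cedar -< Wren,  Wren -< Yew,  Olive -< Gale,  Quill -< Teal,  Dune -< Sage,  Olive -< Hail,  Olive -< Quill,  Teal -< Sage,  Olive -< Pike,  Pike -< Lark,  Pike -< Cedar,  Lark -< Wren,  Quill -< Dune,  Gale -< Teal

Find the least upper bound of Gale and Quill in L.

Common upper bounds of {Gale, Quill}: Sage, Teal.
The least among these is Teal.

Teal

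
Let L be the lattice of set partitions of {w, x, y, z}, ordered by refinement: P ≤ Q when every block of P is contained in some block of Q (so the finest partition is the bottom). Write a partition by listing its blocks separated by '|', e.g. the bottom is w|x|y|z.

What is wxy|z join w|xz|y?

Common upper bounds of {wxy|z, w|xz|y}: wxyz.
The least among these is wxyz.

wxyz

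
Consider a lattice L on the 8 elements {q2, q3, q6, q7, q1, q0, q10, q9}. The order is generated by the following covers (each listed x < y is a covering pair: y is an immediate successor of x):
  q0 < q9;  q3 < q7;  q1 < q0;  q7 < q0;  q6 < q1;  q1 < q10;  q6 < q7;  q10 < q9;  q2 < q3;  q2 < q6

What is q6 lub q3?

q7

Common upper bounds of {q6, q3}: q0, q7, q9.
The least among these is q7.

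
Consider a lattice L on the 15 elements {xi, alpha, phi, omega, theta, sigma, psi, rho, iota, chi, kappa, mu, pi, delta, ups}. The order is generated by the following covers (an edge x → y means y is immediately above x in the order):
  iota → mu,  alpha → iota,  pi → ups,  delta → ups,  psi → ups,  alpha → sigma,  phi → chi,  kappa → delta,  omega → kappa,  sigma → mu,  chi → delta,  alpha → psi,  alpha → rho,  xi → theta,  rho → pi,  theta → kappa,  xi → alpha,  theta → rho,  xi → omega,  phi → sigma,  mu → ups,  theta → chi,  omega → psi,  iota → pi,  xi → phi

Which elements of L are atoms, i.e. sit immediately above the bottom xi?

alpha, omega, phi, theta

The atoms are exactly the elements that cover xi: alpha, omega, phi, theta.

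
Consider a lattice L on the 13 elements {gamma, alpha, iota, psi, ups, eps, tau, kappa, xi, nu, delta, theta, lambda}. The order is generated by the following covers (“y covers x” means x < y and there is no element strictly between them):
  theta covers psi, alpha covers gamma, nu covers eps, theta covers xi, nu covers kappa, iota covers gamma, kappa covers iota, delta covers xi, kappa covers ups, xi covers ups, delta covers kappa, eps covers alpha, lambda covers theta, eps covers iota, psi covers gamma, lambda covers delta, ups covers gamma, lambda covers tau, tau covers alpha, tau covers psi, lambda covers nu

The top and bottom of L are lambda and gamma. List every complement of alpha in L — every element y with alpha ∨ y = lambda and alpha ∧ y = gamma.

delta, theta, xi

Need y with alpha ∨ y = lambda and alpha ∧ y = gamma.
Checking each element gives: delta, theta, xi.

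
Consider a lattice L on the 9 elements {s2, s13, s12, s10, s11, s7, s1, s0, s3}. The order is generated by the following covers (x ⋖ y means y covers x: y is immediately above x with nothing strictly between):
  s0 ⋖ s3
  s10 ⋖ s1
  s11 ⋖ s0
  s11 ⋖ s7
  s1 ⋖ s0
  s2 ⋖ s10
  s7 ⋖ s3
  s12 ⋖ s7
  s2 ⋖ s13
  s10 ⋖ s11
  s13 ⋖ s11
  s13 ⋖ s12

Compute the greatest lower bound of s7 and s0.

Common lower bounds of {s7, s0}: s10, s11, s13, s2.
The greatest among these is s11.

s11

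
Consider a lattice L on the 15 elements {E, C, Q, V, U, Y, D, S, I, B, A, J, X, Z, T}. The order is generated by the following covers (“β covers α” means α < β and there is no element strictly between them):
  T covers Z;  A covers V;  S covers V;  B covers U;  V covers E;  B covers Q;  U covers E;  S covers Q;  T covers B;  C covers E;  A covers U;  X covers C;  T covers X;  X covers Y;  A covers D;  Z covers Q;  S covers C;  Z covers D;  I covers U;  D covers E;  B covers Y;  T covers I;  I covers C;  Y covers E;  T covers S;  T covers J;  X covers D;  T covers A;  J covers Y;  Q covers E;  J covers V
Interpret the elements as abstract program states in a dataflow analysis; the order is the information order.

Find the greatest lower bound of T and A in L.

Common lower bounds of {T, A}: A, D, E, U, V.
The greatest among these is A.

A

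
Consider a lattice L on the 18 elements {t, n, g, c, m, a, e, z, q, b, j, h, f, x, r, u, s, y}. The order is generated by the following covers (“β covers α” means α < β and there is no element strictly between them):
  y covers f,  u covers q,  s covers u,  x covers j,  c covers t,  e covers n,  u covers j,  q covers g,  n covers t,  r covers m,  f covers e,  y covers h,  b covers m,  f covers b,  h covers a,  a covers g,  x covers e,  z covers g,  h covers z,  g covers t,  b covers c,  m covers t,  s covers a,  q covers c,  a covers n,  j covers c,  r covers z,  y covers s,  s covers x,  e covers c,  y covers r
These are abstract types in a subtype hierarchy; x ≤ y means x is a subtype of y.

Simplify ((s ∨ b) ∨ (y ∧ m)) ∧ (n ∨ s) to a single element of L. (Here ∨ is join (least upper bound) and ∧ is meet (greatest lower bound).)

s

s ∨ b = y
y ∧ m = m
y ∨ m = y
n ∨ s = s
y ∧ s = s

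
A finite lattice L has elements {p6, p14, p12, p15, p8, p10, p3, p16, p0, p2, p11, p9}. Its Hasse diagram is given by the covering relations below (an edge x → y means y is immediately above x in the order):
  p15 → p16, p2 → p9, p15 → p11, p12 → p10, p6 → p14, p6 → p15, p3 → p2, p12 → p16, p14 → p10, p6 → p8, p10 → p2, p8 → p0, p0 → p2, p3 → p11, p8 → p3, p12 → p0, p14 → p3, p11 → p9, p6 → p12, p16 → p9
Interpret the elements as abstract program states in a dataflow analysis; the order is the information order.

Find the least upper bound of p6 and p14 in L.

Common upper bounds of {p6, p14}: p10, p11, p14, p2, p3, p9.
The least among these is p14.

p14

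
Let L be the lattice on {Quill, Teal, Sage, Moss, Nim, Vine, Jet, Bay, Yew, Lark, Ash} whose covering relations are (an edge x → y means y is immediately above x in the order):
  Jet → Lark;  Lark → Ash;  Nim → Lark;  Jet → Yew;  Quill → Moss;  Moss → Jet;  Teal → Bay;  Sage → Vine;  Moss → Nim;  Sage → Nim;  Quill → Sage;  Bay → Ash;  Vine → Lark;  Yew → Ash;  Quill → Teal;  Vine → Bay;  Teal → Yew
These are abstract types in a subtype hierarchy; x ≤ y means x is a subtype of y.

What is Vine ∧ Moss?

Common lower bounds of {Vine, Moss}: Quill.
The greatest among these is Quill.

Quill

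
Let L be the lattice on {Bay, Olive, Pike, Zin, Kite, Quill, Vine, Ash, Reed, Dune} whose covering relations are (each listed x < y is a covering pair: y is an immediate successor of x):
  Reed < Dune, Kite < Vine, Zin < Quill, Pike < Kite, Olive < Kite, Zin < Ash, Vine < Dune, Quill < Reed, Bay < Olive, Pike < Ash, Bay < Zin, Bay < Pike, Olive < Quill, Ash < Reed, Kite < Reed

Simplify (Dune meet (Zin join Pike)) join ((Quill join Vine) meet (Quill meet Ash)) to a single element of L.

Ash

Zin ∨ Pike = Ash
Dune ∧ Ash = Ash
Quill ∨ Vine = Dune
Quill ∧ Ash = Zin
Dune ∧ Zin = Zin
Ash ∨ Zin = Ash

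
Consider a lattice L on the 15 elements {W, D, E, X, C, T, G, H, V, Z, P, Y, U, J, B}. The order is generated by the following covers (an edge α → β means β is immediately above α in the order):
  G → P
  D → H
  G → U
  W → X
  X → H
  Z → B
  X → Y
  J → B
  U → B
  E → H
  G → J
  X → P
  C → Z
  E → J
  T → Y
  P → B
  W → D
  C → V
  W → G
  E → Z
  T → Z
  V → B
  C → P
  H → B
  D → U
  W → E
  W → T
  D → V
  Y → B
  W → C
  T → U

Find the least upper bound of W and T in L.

Common upper bounds of {W, T}: B, T, U, Y, Z.
The least among these is T.

T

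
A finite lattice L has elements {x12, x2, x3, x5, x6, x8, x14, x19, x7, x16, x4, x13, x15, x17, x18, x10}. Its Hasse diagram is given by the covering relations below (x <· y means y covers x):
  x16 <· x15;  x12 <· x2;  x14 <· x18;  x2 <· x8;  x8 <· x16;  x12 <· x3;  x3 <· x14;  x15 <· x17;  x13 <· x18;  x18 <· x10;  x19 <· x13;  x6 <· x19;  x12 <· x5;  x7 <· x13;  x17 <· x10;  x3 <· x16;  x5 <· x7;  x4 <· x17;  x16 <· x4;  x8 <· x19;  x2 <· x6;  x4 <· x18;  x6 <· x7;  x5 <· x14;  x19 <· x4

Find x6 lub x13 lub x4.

Common upper bounds of {x6, x13, x4}: x10, x18.
The least among these is x18.

x18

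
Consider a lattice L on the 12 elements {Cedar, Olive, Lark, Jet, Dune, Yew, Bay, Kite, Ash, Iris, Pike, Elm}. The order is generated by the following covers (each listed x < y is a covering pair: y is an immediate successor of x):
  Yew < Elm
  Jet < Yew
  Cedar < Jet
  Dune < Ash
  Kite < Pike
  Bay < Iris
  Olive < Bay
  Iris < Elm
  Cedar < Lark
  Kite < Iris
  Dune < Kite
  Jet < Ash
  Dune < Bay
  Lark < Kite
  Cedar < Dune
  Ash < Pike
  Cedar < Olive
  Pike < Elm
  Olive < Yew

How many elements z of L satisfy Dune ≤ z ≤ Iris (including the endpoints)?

The interval [Dune, Iris] = {Bay, Dune, Iris, Kite}, which has 4 elements.

4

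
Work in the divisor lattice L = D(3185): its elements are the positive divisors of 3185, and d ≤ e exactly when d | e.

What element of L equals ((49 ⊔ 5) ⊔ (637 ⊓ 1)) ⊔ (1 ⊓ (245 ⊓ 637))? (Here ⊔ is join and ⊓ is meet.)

49 ∨ 5 = 245
637 ∧ 1 = 1
245 ∨ 1 = 245
245 ∧ 637 = 49
1 ∧ 49 = 1
245 ∨ 1 = 245

245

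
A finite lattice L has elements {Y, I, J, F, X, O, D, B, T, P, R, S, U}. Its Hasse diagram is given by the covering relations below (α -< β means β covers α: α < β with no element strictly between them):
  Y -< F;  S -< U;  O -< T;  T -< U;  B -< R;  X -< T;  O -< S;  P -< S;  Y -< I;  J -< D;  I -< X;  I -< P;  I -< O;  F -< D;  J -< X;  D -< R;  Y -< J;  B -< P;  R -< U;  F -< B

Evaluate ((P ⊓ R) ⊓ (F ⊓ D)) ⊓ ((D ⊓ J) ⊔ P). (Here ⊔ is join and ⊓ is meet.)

F

P ∧ R = B
F ∧ D = F
B ∧ F = F
D ∧ J = J
J ∨ P = U
F ∧ U = F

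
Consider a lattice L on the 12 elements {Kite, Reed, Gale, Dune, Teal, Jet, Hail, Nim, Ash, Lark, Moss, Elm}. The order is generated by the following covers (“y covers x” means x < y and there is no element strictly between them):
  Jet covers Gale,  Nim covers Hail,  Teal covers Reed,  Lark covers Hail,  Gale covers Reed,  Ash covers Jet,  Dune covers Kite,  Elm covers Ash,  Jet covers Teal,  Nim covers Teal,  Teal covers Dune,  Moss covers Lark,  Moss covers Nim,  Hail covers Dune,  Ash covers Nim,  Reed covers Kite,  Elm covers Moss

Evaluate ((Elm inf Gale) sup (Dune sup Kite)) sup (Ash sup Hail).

Elm ∧ Gale = Gale
Dune ∨ Kite = Dune
Gale ∨ Dune = Jet
Ash ∨ Hail = Ash
Jet ∨ Ash = Ash

Ash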